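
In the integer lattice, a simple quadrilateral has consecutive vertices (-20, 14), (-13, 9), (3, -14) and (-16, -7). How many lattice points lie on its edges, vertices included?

4

The number of boundary lattice points is Σ gcd(|Δx|,|Δy|) = gcd(7,5) + gcd(16,23) + gcd(19,7) + gcd(4,21) = 1+1+1+1 = 4.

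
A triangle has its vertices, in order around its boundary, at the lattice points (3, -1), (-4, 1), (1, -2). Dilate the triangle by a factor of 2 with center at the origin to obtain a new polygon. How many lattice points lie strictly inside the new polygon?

The shoelace formula gives twice the area as |(3·1 − (-4)·(-1)) + ((-4)·(-2) − 1·1) + (1·(-1) − 3·(-2))| = 11, so the area is 11/2.
Along each edge there are gcd(|Δx|,|Δy|)+1 lattice points, so counting each shared vertex once the boundary has gcd(7,2) + gcd(5,3) + gcd(2,1) = 1+1+1 = 3.
Scaling by 2 multiplies the area by 2² = 4 (so the new area is 22) and multiplies the boundary lattice-point count by 2, giving 6.
By Pick's theorem, the interior count of the dilated polygon is 22 − 6/2 + 1 = 20.

20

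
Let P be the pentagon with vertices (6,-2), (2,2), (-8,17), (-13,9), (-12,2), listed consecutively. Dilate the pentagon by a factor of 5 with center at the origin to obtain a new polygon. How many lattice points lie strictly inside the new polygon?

3831

By the shoelace formula, twice the signed area is |(6·2 − 2·(-2)) + (2·17 − (-8)·2) + ((-8)·9 − (-13)·17) + ((-13)·2 − (-12)·9) + ((-12)·(-2) − 6·2)| = 309, so the area is 154.5.
The number of boundary lattice points is Σ gcd(|Δx|,|Δy|) = gcd(4,4) + gcd(10,15) + gcd(5,8) + gcd(1,7) + gcd(18,4) = 4+5+1+1+2 = 13.
Scaling by 5 multiplies the area by 5² = 25 (so the new area is 7725/2) and multiplies the boundary lattice-point count by 5, giving 65.
By Pick's theorem, the interior count of the dilated polygon is 7725/2 − 65/2 + 1 = 3831.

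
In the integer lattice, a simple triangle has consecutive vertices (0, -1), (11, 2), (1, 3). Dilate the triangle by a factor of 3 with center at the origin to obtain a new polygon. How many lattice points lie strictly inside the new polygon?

181

The shoelace formula gives twice the area as |(0·2 − 11·(-1)) + (11·3 − 1·2) + (1·(-1) − 0·3)| = 41, so the area is 41/2.
The number of boundary lattice points is Σ gcd(|Δx|,|Δy|) = gcd(11,3) + gcd(10,1) + gcd(1,4) = 1+1+1 = 3.
Scaling by 3 multiplies the area by 3² = 9 (so the new area is 369/2) and multiplies the boundary lattice-point count by 3, giving 9.
By Pick's theorem, the interior count of the dilated polygon is 369/2 − 9/2 + 1 = 181.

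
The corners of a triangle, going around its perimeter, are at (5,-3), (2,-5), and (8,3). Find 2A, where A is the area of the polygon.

12

By the shoelace formula, twice the signed area is |(5·(-5) − 2·(-3)) + (2·3 − 8·(-5)) + (8·(-3) − 5·3)| = 12, so the area is 6.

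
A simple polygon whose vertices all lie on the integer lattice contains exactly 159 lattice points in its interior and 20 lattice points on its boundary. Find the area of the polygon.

Pick's theorem states A = I + B/2 − 1, so A = 159 + 20/2 − 1 = 168.

168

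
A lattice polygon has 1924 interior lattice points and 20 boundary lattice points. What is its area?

By Pick's theorem, A = I + B/2 − 1 = 1924 + 20/2 − 1 = 1933.

1933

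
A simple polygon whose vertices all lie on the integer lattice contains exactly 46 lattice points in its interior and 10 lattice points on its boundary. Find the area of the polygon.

By Pick's theorem, A = I + B/2 − 1 = 46 + 10/2 − 1 = 50.

50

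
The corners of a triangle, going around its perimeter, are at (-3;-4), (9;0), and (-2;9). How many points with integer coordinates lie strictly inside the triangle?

74

By the shoelace formula, twice the signed area is |[(-3)·0 − 9·(-4)] + [9·9 − (-2)·0] + [(-2)·(-4) − (-3)·9]| = 152, so the area is 76.
Along each edge there are gcd(|Δx|,|Δy|)+1 lattice points, so counting each shared vertex once the boundary has gcd(12,4) + gcd(11,9) + gcd(1,13) = 4+1+1 = 6.
By Pick's theorem A = I + B/2 − 1, so I = 76 − 6/2 + 1 = 74.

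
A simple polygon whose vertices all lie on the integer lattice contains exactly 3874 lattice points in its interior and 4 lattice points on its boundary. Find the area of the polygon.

3875

By Pick's theorem, A = I + B/2 − 1 = 3874 + 4/2 − 1 = 3875.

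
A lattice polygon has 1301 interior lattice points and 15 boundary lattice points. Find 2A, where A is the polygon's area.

By Pick's theorem, A = I + B/2 − 1 = 1301 + 15/2 − 1 = 2615/2.
Hence 2A = 2615.

2615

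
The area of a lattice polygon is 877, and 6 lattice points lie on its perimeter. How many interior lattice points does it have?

875

Pick's theorem A = I + B/2 − 1 rearranges to I = A − B/2 + 1 = 877 − 6/2 + 1 = 875.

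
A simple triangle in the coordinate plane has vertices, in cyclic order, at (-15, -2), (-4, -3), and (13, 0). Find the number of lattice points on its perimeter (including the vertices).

Along each edge there are gcd(|Δx|,|Δy|)+1 lattice points, so counting each shared vertex once the boundary has gcd(11,1) + gcd(17,3) + gcd(28,2) = 1+1+2 = 4.

4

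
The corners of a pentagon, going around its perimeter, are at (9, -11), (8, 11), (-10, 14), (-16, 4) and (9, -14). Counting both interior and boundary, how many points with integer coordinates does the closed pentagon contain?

410

Using the shoelace formula, 2A = |[9·11 − 8·(-11)] + [8·14 − (-10)·11] + [(-10)·4 − (-16)·14] + [(-16)·(-14) − 9·4] + [9·(-11) − 9·(-14)]| = 808, so the area is 404.
Along each edge there are gcd(|Δx|,|Δy|)+1 lattice points, so counting each shared vertex once the boundary has gcd(1,22) + gcd(18,3) + gcd(6,10) + gcd(25,18) + gcd(0,3) = 1+3+2+1+3 = 10.
Pick's theorem gives I = A − B/2 + 1 = 404 − 10/2 + 1 = 400, so the closed region contains I + B = 400 + 10 = 410 lattice points.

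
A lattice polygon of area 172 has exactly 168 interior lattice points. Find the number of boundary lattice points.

Pick's theorem gives A = I + B/2 − 1, so B = 2(A − I + 1) = 2(172 − 168 + 1) = 10.

10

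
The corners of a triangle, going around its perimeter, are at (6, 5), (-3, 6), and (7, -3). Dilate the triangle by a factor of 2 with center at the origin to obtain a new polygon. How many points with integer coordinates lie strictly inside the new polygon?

140

The shoelace formula gives twice the area as |(6·6 − (-3)·5) + ((-3)·(-3) − 7·6) + (7·5 − 6·(-3))| = 71, so the area is 35.5.
The number of boundary lattice points is Σ gcd(|Δx|,|Δy|) = gcd(9,1) + gcd(10,9) + gcd(1,8) = 1+1+1 = 3.
Scaling by 2 multiplies the area by 2² = 4 (so the new area is 142) and multiplies the boundary lattice-point count by 2, giving 6.
By Pick's theorem, the interior count of the dilated polygon is 142 − 6/2 + 1 = 140.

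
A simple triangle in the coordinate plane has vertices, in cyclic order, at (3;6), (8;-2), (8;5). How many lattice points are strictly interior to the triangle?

14

By the shoelace formula, twice the signed area is |[3·(-2) − 8·6] + [8·5 − 8·(-2)] + [8·6 − 3·5]| = 35, so the area is 17.5.
Along each edge there are gcd(|Δx|,|Δy|)+1 lattice points, so counting each shared vertex once the boundary has gcd(5,8) + gcd(0,7) + gcd(5,1) = 1+7+1 = 9.
By Pick's theorem A = I + B/2 − 1, so I = 17.5 − 9/2 + 1 = 14.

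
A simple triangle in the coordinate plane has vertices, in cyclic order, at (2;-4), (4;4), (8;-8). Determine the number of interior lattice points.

The shoelace formula gives twice the area as |[2·4 − 4·(-4)] + [4·(-8) − 8·4] + [8·(-4) − 2·(-8)]| = 56, so the area is 28.
Along each edge there are gcd(|Δx|,|Δy|)+1 lattice points, so counting each shared vertex once the boundary has gcd(2,8) + gcd(4,12) + gcd(6,4) = 2+4+2 = 8.
Pick's theorem gives I = A − B/2 + 1 = 28 − 8/2 + 1 = 25.

25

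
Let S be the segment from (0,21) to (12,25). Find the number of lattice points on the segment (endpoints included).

5

The number of lattice points on a segment between lattice points is gcd(|Δx|,|Δy|) + 1 = gcd(12,4) + 1 = 4 + 1 = 5.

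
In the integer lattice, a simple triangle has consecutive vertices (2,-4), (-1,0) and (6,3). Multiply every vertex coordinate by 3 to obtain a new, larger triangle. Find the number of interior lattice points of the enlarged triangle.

163

Using the shoelace formula, 2A = |[2·0 − (-1)·(-4)] + [(-1)·3 − 6·0] + [6·(-4) − 2·3]| = 37, so the area is 37/2.
Summing gcd(|Δx|,|Δy|) over the edges gives the boundary count: gcd(3,4) + gcd(7,3) + gcd(4,7) = 1+1+1 = 3.
Scaling by 3 multiplies the area by 3² = 9 (so the new area is 333/2) and multiplies the boundary lattice-point count by 3, giving 9.
By Pick's theorem, the interior count of the dilated polygon is 333/2 − 9/2 + 1 = 163.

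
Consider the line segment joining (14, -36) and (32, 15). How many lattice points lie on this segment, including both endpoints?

The number of lattice points on a segment between lattice points is gcd(|Δx|,|Δy|) + 1 = gcd(18,51) + 1 = 3 + 1 = 4.

4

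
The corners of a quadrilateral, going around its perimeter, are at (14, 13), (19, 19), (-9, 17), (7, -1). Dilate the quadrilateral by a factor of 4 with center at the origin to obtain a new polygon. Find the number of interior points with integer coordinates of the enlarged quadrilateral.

The shoelace formula gives twice the area as |[14·19 − 19·13] + [19·17 − (-9)·19] + [(-9)·(-1) − 7·17] + [7·13 − 14·(-1)]| = 508, so the area is 254.
The number of boundary lattice points is Σ gcd(|Δx|,|Δy|) = gcd(5,6) + gcd(28,2) + gcd(16,18) + gcd(7,14) = 1+2+2+7 = 12.
Scaling by 4 multiplies the area by 4² = 16 (so the new area is 4064) and multiplies the boundary lattice-point count by 4, giving 48.
By Pick's theorem, the interior count of the dilated polygon is 4064 − 48/2 + 1 = 4041.

4041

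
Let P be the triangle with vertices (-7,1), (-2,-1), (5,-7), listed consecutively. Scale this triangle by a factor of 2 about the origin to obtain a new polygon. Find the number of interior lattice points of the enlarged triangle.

27

By the shoelace formula, twice the signed area is |((-7)·(-1) − (-2)·1) + ((-2)·(-7) − 5·(-1)) + (5·1 − (-7)·(-7))| = 16, so the area is 8.
Along each edge there are gcd(|Δx|,|Δy|)+1 lattice points, so counting each shared vertex once the boundary has gcd(5,2) + gcd(7,6) + gcd(12,8) = 1+1+4 = 6.
Scaling by 2 multiplies the area by 2² = 4 (so the new area is 32) and multiplies the boundary lattice-point count by 2, giving 12.
By Pick's theorem, the interior count of the dilated polygon is 32 − 12/2 + 1 = 27.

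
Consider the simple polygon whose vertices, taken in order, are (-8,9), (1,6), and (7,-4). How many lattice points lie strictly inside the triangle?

34

Using the shoelace formula, 2A = |[(-8)·6 − 1·9] + [1·(-4) − 7·6] + [7·9 − (-8)·(-4)]| = 72, so the area is 36.
Along each edge there are gcd(|Δx|,|Δy|)+1 lattice points, so counting each shared vertex once the boundary has gcd(9,3) + gcd(6,10) + gcd(15,13) = 3+2+1 = 6.
By Pick's theorem A = I + B/2 − 1, so I = 36 − 6/2 + 1 = 34.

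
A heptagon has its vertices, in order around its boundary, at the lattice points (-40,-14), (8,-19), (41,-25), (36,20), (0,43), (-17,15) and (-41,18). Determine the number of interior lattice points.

3520

The shoelace formula gives twice the area as |((-40)·(-19) − 8·(-14)) + (8·(-25) − 41·(-19)) + (41·20 − 36·(-25)) + (36·43 − 0·20) + (0·15 − (-17)·43) + ((-17)·18 − (-41)·15) + ((-41)·(-14) − (-40)·18)| = 7053, so the area is 3526.5.
The number of boundary lattice points is Σ gcd(|Δx|,|Δy|) = gcd(48,5) + gcd(33,6) + gcd(5,45) + gcd(36,23) + gcd(17,28) + gcd(24,3) + gcd(1,32) = 1+3+5+1+1+3+1 = 15.
Pick's theorem gives I = A − B/2 + 1 = 3526.5 − 15/2 + 1 = 3520.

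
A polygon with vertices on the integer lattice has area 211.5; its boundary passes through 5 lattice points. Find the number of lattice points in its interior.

210

Pick's theorem A = I + B/2 − 1 rearranges to I = A − B/2 + 1 = 211.5 − 5/2 + 1 = 210.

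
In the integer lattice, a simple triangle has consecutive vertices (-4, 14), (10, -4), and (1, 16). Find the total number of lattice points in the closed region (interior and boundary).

The shoelace formula gives twice the area as |((-4)·(-4) − 10·14) + (10·16 − 1·(-4)) + (1·14 − (-4)·16)| = 118, so the area is 59.
The number of boundary lattice points is Σ gcd(|Δx|,|Δy|) = gcd(14,18) + gcd(9,20) + gcd(5,2) = 2+1+1 = 4.
Pick's theorem gives I = A − B/2 + 1 = 59 − 4/2 + 1 = 58, so the closed region contains I + B = 58 + 4 = 62 lattice points.

62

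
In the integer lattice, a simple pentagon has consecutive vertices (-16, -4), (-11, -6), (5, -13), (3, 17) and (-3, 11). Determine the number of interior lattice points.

The shoelace formula gives twice the area as |((-16)·(-6) − (-11)·(-4)) + ((-11)·(-13) − 5·(-6)) + (5·17 − 3·(-13)) + (3·11 − (-3)·17) + ((-3)·(-4) − (-16)·11)| = 621, so the area is 310.5.
Along each edge there are gcd(|Δx|,|Δy|)+1 lattice points, so counting each shared vertex once the boundary has gcd(5,2) + gcd(16,7) + gcd(2,30) + gcd(6,6) + gcd(13,15) = 1+1+2+6+1 = 11.
Pick's theorem gives I = A − B/2 + 1 = 310.5 − 11/2 + 1 = 306.

306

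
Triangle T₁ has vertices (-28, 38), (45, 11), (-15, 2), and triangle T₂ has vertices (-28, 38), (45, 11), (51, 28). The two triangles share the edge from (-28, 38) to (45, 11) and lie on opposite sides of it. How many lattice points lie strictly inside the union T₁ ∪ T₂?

1838

The union is the simple quadrilateral with vertices (-28, 38), (-15, 2), (45, 11), (51, 28) in order.
By the shoelace formula, twice the signed area is |[(-28)·2 − (-15)·38] + [(-15)·11 − 45·2] + [45·28 − 51·11] + [51·38 − (-28)·28]| = 3680, so the area is 1840.
Along each edge there are gcd(|Δx|,|Δy|)+1 lattice points, so counting each shared vertex once the boundary has gcd(13,36) + gcd(60,9) + gcd(6,17) + gcd(79,10) = 1+3+1+1 = 6.
By Pick's theorem I = A − B/2 + 1 = 1840 − 6/2 + 1 = 1838.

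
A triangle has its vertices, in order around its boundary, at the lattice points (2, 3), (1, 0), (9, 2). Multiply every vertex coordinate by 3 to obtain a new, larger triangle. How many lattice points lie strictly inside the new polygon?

By the shoelace formula, twice the signed area is |(2·0 − 1·3) + (1·2 − 9·0) + (9·3 − 2·2)| = 22, so the area is 11.
The number of boundary lattice points is Σ gcd(|Δx|,|Δy|) = gcd(1,3) + gcd(8,2) + gcd(7,1) = 1+2+1 = 4.
Scaling by 3 multiplies the area by 3² = 9 (so the new area is 99) and multiplies the boundary lattice-point count by 3, giving 12.
By Pick's theorem, the interior count of the dilated polygon is 99 − 12/2 + 1 = 94.

94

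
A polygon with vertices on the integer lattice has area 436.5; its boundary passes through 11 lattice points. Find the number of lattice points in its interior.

Pick's theorem A = I + B/2 − 1 rearranges to I = A − B/2 + 1 = 436.5 − 11/2 + 1 = 432.

432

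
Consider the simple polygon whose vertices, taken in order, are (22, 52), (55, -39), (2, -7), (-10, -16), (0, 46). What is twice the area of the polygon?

The shoelace formula gives twice the area as |(22·(-39) − 55·52) + (55·(-7) − 2·(-39)) + (2·(-16) − (-10)·(-7)) + ((-10)·46 − 0·(-16)) + (0·52 − 22·46)| = 5599, so the area is 5599/2.

5599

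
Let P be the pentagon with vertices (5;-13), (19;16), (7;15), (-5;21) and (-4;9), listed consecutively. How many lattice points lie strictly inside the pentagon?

The shoelace formula gives twice the area as |[5·16 − 19·(-13)] + [19·15 − 7·16] + [7·21 − (-5)·15] + [(-5)·9 − (-4)·21] + [(-4)·(-13) − 5·9]| = 768, so the area is 384.
Along each edge there are gcd(|Δx|,|Δy|)+1 lattice points, so counting each shared vertex once the boundary has gcd(14,29) + gcd(12,1) + gcd(12,6) + gcd(1,12) + gcd(9,22) = 1+1+6+1+1 = 10.
By Pick's theorem A = I + B/2 − 1, so I = 384 − 10/2 + 1 = 380.

380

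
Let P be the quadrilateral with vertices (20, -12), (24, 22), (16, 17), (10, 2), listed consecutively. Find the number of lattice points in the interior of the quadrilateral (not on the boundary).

240

The shoelace formula gives twice the area as |(20·22 − 24·(-12)) + (24·17 − 16·22) + (16·2 − 10·17) + (10·(-12) − 20·2)| = 486, so the area is 243.
The number of boundary lattice points is Σ gcd(|Δx|,|Δy|) = gcd(4,34) + gcd(8,5) + gcd(6,15) + gcd(10,14) = 2+1+3+2 = 8.
By Pick's theorem A = I + B/2 − 1, so I = 243 − 8/2 + 1 = 240.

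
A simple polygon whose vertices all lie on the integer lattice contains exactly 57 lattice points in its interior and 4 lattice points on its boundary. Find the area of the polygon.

58

Pick's theorem states A = I + B/2 − 1, so A = 57 + 4/2 − 1 = 58.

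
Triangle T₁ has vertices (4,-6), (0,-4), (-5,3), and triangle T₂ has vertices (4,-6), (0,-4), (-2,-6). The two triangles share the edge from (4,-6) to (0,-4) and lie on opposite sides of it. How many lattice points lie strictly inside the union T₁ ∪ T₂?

The union is the simple quadrilateral with vertices (4,-6), (-5,3), (0,-4), (-2,-6) in order.
The shoelace formula gives twice the area as |(4·3 − (-5)·(-6)) + ((-5)·(-4) − 0·3) + (0·(-6) − (-2)·(-4)) + ((-2)·(-6) − 4·(-6))| = 30, so the area is 15.
Along each edge there are gcd(|Δx|,|Δy|)+1 lattice points, so counting each shared vertex once the boundary has gcd(9,9) + gcd(5,7) + gcd(2,2) + gcd(6,0) = 9+1+2+6 = 18.
By Pick's theorem I = A − B/2 + 1 = 15 − 18/2 + 1 = 7.

7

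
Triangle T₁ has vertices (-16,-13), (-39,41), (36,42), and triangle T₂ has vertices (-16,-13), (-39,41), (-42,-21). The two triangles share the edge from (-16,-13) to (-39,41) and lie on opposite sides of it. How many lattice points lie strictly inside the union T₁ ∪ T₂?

The union is the simple quadrilateral with vertices (-16,-13), (36,42), (-39,41), (-42,-21) in order.
The shoelace formula gives twice the area as |((-16)·42 − 36·(-13)) + (36·41 − (-39)·42) + ((-39)·(-21) − (-42)·41) + ((-42)·(-13) − (-16)·(-21))| = 5661, so the area is 2830.5.
The number of boundary lattice points is Σ gcd(|Δx|,|Δy|) = gcd(52,55) + gcd(75,1) + gcd(3,62) + gcd(26,8) = 1+1+1+2 = 5.
By Pick's theorem I = A − B/2 + 1 = 2830.5 − 5/2 + 1 = 2829.

2829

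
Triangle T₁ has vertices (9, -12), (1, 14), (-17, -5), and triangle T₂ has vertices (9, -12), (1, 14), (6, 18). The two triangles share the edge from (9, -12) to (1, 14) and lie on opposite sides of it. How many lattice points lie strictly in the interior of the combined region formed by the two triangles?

The union is the simple quadrilateral with vertices (9, -12), (-17, -5), (1, 14), (6, 18) in order.
Using the shoelace formula, 2A = |[9·(-5) − (-17)·(-12)] + [(-17)·14 − 1·(-5)] + [1·18 − 6·14] + [6·(-12) − 9·18]| = 782, so the area is 391.
The number of boundary lattice points is Σ gcd(|Δx|,|Δy|) = gcd(26,7) + gcd(18,19) + gcd(5,4) + gcd(3,30) = 1+1+1+3 = 6.
By Pick's theorem I = A − B/2 + 1 = 391 − 6/2 + 1 = 389.

389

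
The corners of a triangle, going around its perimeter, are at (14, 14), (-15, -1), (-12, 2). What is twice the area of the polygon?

42

Using the shoelace formula, 2A = |(14·(-1) − (-15)·14) + ((-15)·2 − (-12)·(-1)) + ((-12)·14 − 14·2)| = 42, so the area is 21.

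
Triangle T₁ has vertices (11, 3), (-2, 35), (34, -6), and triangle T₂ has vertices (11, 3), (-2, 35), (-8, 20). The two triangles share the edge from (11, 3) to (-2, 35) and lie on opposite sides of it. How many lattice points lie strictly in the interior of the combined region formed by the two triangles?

501

The union is the simple quadrilateral with vertices (11, 3), (34, -6), (-2, 35), (-8, 20) in order.
By the shoelace formula, twice the signed area is |(11·(-6) − 34·3) + (34·35 − (-2)·(-6)) + ((-2)·20 − (-8)·35) + ((-8)·3 − 11·20)| = 1006, so the area is 503.
Summing gcd(|Δx|,|Δy|) over the edges gives the boundary count: gcd(23,9) + gcd(36,41) + gcd(6,15) + gcd(19,17) = 1+1+3+1 = 6.
By Pick's theorem I = A − B/2 + 1 = 503 − 6/2 + 1 = 501.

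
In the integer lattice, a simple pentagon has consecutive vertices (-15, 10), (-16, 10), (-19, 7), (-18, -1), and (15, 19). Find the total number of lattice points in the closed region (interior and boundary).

The shoelace formula gives twice the area as |((-15)·10 − (-16)·10) + ((-16)·7 − (-19)·10) + ((-19)·(-1) − (-18)·7) + ((-18)·19 − 15·(-1)) + (15·10 − (-15)·19)| = 341, so the area is 341/2.
The number of boundary lattice points is Σ gcd(|Δx|,|Δy|) = gcd(1,0) + gcd(3,3) + gcd(1,8) + gcd(33,20) + gcd(30,9) = 1+3+1+1+3 = 9.
Pick's theorem gives I = A − B/2 + 1 = 341/2 − 9/2 + 1 = 167, so the closed region contains I + B = 167 + 9 = 176 lattice points.

176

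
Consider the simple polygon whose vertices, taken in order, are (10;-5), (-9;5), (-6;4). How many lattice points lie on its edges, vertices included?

Summing gcd(|Δx|,|Δy|) over the edges gives the boundary count: gcd(19,10) + gcd(3,1) + gcd(16,9) = 1+1+1 = 3.

3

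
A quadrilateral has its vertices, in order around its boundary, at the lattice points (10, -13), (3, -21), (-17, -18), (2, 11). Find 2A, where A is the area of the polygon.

869

Using the shoelace formula, 2A = |[10·(-21) − 3·(-13)] + [3·(-18) − (-17)·(-21)] + [(-17)·11 − 2·(-18)] + [2·(-13) − 10·11]| = 869, so the area is 869/2.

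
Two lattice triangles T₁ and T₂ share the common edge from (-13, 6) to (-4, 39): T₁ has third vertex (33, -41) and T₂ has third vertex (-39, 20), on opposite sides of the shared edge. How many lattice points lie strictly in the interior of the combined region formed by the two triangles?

The union is the simple quadrilateral with vertices (-13, 6), (33, -41), (-4, 39), (-39, 20) in order.
The shoelace formula gives twice the area as |((-13)·(-41) − 33·6) + (33·39 − (-4)·(-41)) + ((-4)·20 − (-39)·39) + ((-39)·6 − (-13)·20)| = 2925, so the area is 2925/2.
Along each edge there are gcd(|Δx|,|Δy|)+1 lattice points, so counting each shared vertex once the boundary has gcd(46,47) + gcd(37,80) + gcd(35,19) + gcd(26,14) = 1+1+1+2 = 5.
By Pick's theorem I = A − B/2 + 1 = 2925/2 − 5/2 + 1 = 1461.

1461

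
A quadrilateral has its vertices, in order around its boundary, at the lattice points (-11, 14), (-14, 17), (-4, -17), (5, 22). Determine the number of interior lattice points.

305

By the shoelace formula, twice the signed area is |[(-11)·17 − (-14)·14] + [(-14)·(-17) − (-4)·17] + [(-4)·22 − 5·(-17)] + [5·14 − (-11)·22]| = 624, so the area is 312.
Summing gcd(|Δx|,|Δy|) over the edges gives the boundary count: gcd(3,3) + gcd(10,34) + gcd(9,39) + gcd(16,8) = 3+2+3+8 = 16.
By Pick's theorem A = I + B/2 − 1, so I = 312 − 16/2 + 1 = 305.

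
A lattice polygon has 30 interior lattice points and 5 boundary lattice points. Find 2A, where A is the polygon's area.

By Pick's theorem, A = I + B/2 − 1 = 30 + 5/2 − 1 = 63/2.
Hence 2A = 63.

63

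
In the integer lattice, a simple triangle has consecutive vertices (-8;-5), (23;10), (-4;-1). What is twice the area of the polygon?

By the shoelace formula, twice the signed area is |((-8)·10 − 23·(-5)) + (23·(-1) − (-4)·10) + ((-4)·(-5) − (-8)·(-1))| = 64, so the area is 32.

64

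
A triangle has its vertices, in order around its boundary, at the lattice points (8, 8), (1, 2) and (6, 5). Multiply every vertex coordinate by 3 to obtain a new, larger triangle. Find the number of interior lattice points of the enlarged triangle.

37

Using the shoelace formula, 2A = |[8·2 − 1·8] + [1·5 − 6·2] + [6·8 − 8·5]| = 9, so the area is 4.5.
The number of boundary lattice points is Σ gcd(|Δx|,|Δy|) = gcd(7,6) + gcd(5,3) + gcd(2,3) = 1+1+1 = 3.
Scaling by 3 multiplies the area by 3² = 9 (so the new area is 40.5) and multiplies the boundary lattice-point count by 3, giving 9.
By Pick's theorem, the interior count of the dilated polygon is 40.5 − 9/2 + 1 = 37.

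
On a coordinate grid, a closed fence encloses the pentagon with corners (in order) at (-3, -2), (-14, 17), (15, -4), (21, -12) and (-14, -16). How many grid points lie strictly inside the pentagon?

The shoelace formula gives twice the area as |[(-3)·17 − (-14)·(-2)] + [(-14)·(-4) − 15·17] + [15·(-12) − 21·(-4)] + [21·(-16) − (-14)·(-12)] + [(-14)·(-2) − (-3)·(-16)]| = 898, so the area is 449.
Along each edge there are gcd(|Δx|,|Δy|)+1 lattice points, so counting each shared vertex once the boundary has gcd(11,19) + gcd(29,21) + gcd(6,8) + gcd(35,4) + gcd(11,14) = 1+1+2+1+1 = 6.
By Pick's theorem A = I + B/2 − 1, so I = 449 − 6/2 + 1 = 447.

447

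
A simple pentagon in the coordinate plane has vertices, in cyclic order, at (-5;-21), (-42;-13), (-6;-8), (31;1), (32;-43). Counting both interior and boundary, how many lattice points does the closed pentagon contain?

1288

Using the shoelace formula, 2A = |[(-5)·(-13) − (-42)·(-21)] + [(-42)·(-8) − (-6)·(-13)] + [(-6)·1 − 31·(-8)] + [31·(-43) − 32·1] + [32·(-21) − (-5)·(-43)]| = 2569, so the area is 1284.5.
The number of boundary lattice points is Σ gcd(|Δx|,|Δy|) = gcd(37,8) + gcd(36,5) + gcd(37,9) + gcd(1,44) + gcd(37,22) = 1+1+1+1+1 = 5.
Pick's theorem gives I = A − B/2 + 1 = 1284.5 − 5/2 + 1 = 1283, so the closed region contains I + B = 1283 + 5 = 1288 lattice points.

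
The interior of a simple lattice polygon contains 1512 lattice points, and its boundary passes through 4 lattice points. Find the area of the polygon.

Pick's theorem states A = I + B/2 − 1, so A = 1512 + 4/2 − 1 = 1513.

1513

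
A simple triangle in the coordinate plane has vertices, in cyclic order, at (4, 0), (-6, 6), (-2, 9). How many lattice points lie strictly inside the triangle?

25

Using the shoelace formula, 2A = |(4·6 − (-6)·0) + ((-6)·9 − (-2)·6) + ((-2)·0 − 4·9)| = 54, so the area is 27.
Along each edge there are gcd(|Δx|,|Δy|)+1 lattice points, so counting each shared vertex once the boundary has gcd(10,6) + gcd(4,3) + gcd(6,9) = 2+1+3 = 6.
Pick's theorem gives I = A − B/2 + 1 = 27 − 6/2 + 1 = 25.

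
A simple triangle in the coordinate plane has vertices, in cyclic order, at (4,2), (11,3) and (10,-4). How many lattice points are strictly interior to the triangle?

21

By the shoelace formula, twice the signed area is |(4·3 − 11·2) + (11·(-4) − 10·3) + (10·2 − 4·(-4))| = 48, so the area is 24.
The number of boundary lattice points is Σ gcd(|Δx|,|Δy|) = gcd(7,1) + gcd(1,7) + gcd(6,6) = 1+1+6 = 8.
By Pick's theorem A = I + B/2 − 1, so I = 24 − 8/2 + 1 = 21.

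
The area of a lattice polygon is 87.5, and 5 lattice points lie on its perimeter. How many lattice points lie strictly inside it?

Pick's theorem A = I + B/2 − 1 rearranges to I = A − B/2 + 1 = 87.5 − 5/2 + 1 = 86.

86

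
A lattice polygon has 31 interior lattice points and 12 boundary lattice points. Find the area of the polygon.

36

Pick's theorem states A = I + B/2 − 1, so A = 31 + 12/2 − 1 = 36.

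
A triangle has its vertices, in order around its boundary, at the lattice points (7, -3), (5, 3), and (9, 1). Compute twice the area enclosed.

20

Using the shoelace formula, 2A = |(7·3 − 5·(-3)) + (5·1 − 9·3) + (9·(-3) − 7·1)| = 20, so the area is 10.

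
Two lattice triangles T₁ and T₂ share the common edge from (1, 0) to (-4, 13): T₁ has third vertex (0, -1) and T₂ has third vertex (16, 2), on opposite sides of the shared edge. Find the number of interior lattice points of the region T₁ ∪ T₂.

The union is the simple quadrilateral with vertices (1, 0), (0, -1), (-4, 13), (16, 2) in order.
Using the shoelace formula, 2A = |[1·(-1) − 0·0] + [0·13 − (-4)·(-1)] + [(-4)·2 − 16·13] + [16·0 − 1·2]| = 223, so the area is 223/2.
The number of boundary lattice points is Σ gcd(|Δx|,|Δy|) = gcd(1,1) + gcd(4,14) + gcd(20,11) + gcd(15,2) = 1+2+1+1 = 5.
By Pick's theorem I = A − B/2 + 1 = 223/2 − 5/2 + 1 = 110.

110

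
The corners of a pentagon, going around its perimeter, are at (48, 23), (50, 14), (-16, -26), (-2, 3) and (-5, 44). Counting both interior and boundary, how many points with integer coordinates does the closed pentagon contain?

The shoelace formula gives twice the area as |(48·14 − 50·23) + (50·(-26) − (-16)·14) + ((-16)·3 − (-2)·(-26)) + ((-2)·44 − (-5)·3) + ((-5)·23 − 48·44)| = 3954, so the area is 1977.
The number of boundary lattice points is Σ gcd(|Δx|,|Δy|) = gcd(2,9) + gcd(66,40) + gcd(14,29) + gcd(3,41) + gcd(53,21) = 1+2+1+1+1 = 6.
Pick's theorem gives I = A − B/2 + 1 = 1977 − 6/2 + 1 = 1975, so the closed region contains I + B = 1975 + 6 = 1981 lattice points.

1981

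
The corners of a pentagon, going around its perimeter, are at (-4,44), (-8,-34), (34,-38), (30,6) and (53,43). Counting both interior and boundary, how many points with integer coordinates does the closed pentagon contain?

3390

The shoelace formula gives twice the area as |[(-4)·(-34) − (-8)·44] + [(-8)·(-38) − 34·(-34)] + [34·6 − 30·(-38)] + [30·43 − 53·6] + [53·44 − (-4)·43]| = 6768, so the area is 3384.
The number of boundary lattice points is Σ gcd(|Δx|,|Δy|) = gcd(4,78) + gcd(42,4) + gcd(4,44) + gcd(23,37) + gcd(57,1) = 2+2+4+1+1 = 10.
Pick's theorem gives I = A − B/2 + 1 = 3384 − 10/2 + 1 = 3380, so the closed region contains I + B = 3380 + 10 = 3390 lattice points.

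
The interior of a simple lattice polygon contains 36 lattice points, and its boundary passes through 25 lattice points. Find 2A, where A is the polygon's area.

95

Pick's theorem states A = I + B/2 − 1, so A = 36 + 25/2 − 1 = 95/2.
Hence 2A = 95.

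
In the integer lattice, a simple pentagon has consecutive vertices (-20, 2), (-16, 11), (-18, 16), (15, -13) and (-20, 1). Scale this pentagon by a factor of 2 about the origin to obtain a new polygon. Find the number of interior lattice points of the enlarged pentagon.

Using the shoelace formula, 2A = |((-20)·11 − (-16)·2) + ((-16)·16 − (-18)·11) + ((-18)·(-13) − 15·16) + (15·1 − (-20)·(-13)) + ((-20)·2 − (-20)·1)| = 517, so the area is 258.5.
The number of boundary lattice points is Σ gcd(|Δx|,|Δy|) = gcd(4,9) + gcd(2,5) + gcd(33,29) + gcd(35,14) + gcd(0,1) = 1+1+1+7+1 = 11.
Scaling by 2 multiplies the area by 2² = 4 (so the new area is 1034) and multiplies the boundary lattice-point count by 2, giving 22.
By Pick's theorem, the interior count of the dilated polygon is 1034 − 22/2 + 1 = 1024.

1024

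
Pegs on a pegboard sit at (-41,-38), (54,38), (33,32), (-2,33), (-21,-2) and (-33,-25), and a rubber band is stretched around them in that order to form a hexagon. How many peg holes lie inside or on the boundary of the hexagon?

By the shoelace formula, twice the signed area is |[(-41)·38 − 54·(-38)] + [54·32 − 33·38] + [33·33 − (-2)·32] + [(-2)·(-2) − (-21)·33] + [(-21)·(-25) − (-33)·(-2)] + [(-33)·(-38) − (-41)·(-25)]| = 3506, so the area is 1753.
The number of boundary lattice points is Σ gcd(|Δx|,|Δy|) = gcd(95,76) + gcd(21,6) + gcd(35,1) + gcd(19,35) + gcd(12,23) + gcd(8,13) = 19+3+1+1+1+1 = 26.
Pick's theorem gives I = A − B/2 + 1 = 1753 − 26/2 + 1 = 1741, so the closed region contains I + B = 1741 + 26 = 1767 lattice points.

1767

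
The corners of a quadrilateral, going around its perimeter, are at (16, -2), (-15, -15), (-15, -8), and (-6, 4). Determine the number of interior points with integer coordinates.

The shoelace formula gives twice the area as |(16·(-15) − (-15)·(-2)) + ((-15)·(-8) − (-15)·(-15)) + ((-15)·4 − (-6)·(-8)) + ((-6)·(-2) − 16·4)| = 535, so the area is 535/2.
Along each edge there are gcd(|Δx|,|Δy|)+1 lattice points, so counting each shared vertex once the boundary has gcd(31,13) + gcd(0,7) + gcd(9,12) + gcd(22,6) = 1+7+3+2 = 13.
Pick's theorem gives I = A − B/2 + 1 = 535/2 − 13/2 + 1 = 262.

262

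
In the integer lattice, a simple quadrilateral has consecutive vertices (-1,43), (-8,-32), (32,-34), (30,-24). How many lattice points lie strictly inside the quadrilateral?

1593

The shoelace formula gives twice the area as |((-1)·(-32) − (-8)·43) + ((-8)·(-34) − 32·(-32)) + (32·(-24) − 30·(-34)) + (30·43 − (-1)·(-24))| = 3190, so the area is 1595.
Along each edge there are gcd(|Δx|,|Δy|)+1 lattice points, so counting each shared vertex once the boundary has gcd(7,75) + gcd(40,2) + gcd(2,10) + gcd(31,67) = 1+2+2+1 = 6.
By Pick's theorem A = I + B/2 − 1, so I = 1595 − 6/2 + 1 = 1593.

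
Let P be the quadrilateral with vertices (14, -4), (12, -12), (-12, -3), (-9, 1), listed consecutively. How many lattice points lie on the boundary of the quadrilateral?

7

The number of boundary lattice points is Σ gcd(|Δx|,|Δy|) = gcd(2,8) + gcd(24,9) + gcd(3,4) + gcd(23,5) = 2+3+1+1 = 7.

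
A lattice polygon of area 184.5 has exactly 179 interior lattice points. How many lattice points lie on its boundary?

13

Pick's theorem gives A = I + B/2 − 1, so B = 2(A − I + 1) = 2(184.5 − 179 + 1) = 13.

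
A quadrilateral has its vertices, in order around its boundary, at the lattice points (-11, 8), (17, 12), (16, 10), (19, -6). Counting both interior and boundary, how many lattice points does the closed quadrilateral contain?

250

By the shoelace formula, twice the signed area is |[(-11)·12 − 17·8] + [17·10 − 16·12] + [16·(-6) − 19·10] + [19·8 − (-11)·(-6)]| = 490, so the area is 245.
Summing gcd(|Δx|,|Δy|) over the edges gives the boundary count: gcd(28,4) + gcd(1,2) + gcd(3,16) + gcd(30,14) = 4+1+1+2 = 8.
Pick's theorem gives I = A − B/2 + 1 = 245 − 8/2 + 1 = 242, so the closed region contains I + B = 242 + 8 = 250 lattice points.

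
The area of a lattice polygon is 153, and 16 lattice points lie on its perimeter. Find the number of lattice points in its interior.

146

Pick's theorem A = I + B/2 − 1 rearranges to I = A − B/2 + 1 = 153 − 16/2 + 1 = 146.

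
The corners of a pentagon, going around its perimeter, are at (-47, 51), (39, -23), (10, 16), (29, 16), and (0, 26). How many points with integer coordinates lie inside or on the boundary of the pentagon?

Using the shoelace formula, 2A = |[(-47)·(-23) − 39·51] + [39·16 − 10·(-23)] + [10·16 − 29·16] + [29·26 − 0·16] + [0·51 − (-47)·26]| = 1618, so the area is 809.
Along each edge there are gcd(|Δx|,|Δy|)+1 lattice points, so counting each shared vertex once the boundary has gcd(86,74) + gcd(29,39) + gcd(19,0) + gcd(29,10) + gcd(47,25) = 2+1+19+1+1 = 24.
Pick's theorem gives I = A − B/2 + 1 = 809 − 24/2 + 1 = 798, so the closed region contains I + B = 798 + 24 = 822 lattice points.

822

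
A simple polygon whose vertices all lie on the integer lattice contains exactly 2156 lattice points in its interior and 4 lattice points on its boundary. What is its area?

2157

By Pick's theorem, A = I + B/2 − 1 = 2156 + 4/2 − 1 = 2157.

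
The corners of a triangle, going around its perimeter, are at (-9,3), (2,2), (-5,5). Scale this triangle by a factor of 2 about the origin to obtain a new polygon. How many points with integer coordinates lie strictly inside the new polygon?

49

Using the shoelace formula, 2A = |((-9)·2 − 2·3) + (2·5 − (-5)·2) + ((-5)·3 − (-9)·5)| = 26, so the area is 13.
Along each edge there are gcd(|Δx|,|Δy|)+1 lattice points, so counting each shared vertex once the boundary has gcd(11,1) + gcd(7,3) + gcd(4,2) = 1+1+2 = 4.
Scaling by 2 multiplies the area by 2² = 4 (so the new area is 52) and multiplies the boundary lattice-point count by 2, giving 8.
By Pick's theorem, the interior count of the dilated polygon is 52 − 8/2 + 1 = 49.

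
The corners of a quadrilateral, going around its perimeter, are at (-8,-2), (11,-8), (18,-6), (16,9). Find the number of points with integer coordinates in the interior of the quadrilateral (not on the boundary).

230

Using the shoelace formula, 2A = |((-8)·(-8) − 11·(-2)) + (11·(-6) − 18·(-8)) + (18·9 − 16·(-6)) + (16·(-2) − (-8)·9)| = 462, so the area is 231.
The number of boundary lattice points is Σ gcd(|Δx|,|Δy|) = gcd(19,6) + gcd(7,2) + gcd(2,15) + gcd(24,11) = 1+1+1+1 = 4.
Pick's theorem gives I = A − B/2 + 1 = 231 − 4/2 + 1 = 230.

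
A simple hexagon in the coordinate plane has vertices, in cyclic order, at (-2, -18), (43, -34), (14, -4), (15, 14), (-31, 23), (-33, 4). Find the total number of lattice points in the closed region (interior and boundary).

The shoelace formula gives twice the area as |[(-2)·(-34) − 43·(-18)] + [43·(-4) − 14·(-34)] + [14·14 − 15·(-4)] + [15·23 − (-31)·14] + [(-31)·4 − (-33)·23] + [(-33)·(-18) − (-2)·4]| = 3418, so the area is 1709.
Along each edge there are gcd(|Δx|,|Δy|)+1 lattice points, so counting each shared vertex once the boundary has gcd(45,16) + gcd(29,30) + gcd(1,18) + gcd(46,9) + gcd(2,19) + gcd(31,22) = 1+1+1+1+1+1 = 6.
Pick's theorem gives I = A − B/2 + 1 = 1709 − 6/2 + 1 = 1707, so the closed region contains I + B = 1707 + 6 = 1713 lattice points.

1713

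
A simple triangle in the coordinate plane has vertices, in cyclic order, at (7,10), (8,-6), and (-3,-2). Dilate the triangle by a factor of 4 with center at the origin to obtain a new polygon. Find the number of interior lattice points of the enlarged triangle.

The shoelace formula gives twice the area as |[7·(-6) − 8·10] + [8·(-2) − (-3)·(-6)] + [(-3)·10 − 7·(-2)]| = 172, so the area is 86.
Along each edge there are gcd(|Δx|,|Δy|)+1 lattice points, so counting each shared vertex once the boundary has gcd(1,16) + gcd(11,4) + gcd(10,12) = 1+1+2 = 4.
Scaling by 4 multiplies the area by 4² = 16 (so the new area is 1376) and multiplies the boundary lattice-point count by 4, giving 16.
By Pick's theorem, the interior count of the dilated polygon is 1376 − 16/2 + 1 = 1369.

1369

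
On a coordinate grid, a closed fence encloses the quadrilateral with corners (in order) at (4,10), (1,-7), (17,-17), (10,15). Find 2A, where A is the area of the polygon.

529

The shoelace formula gives twice the area as |[4·(-7) − 1·10] + [1·(-17) − 17·(-7)] + [17·15 − 10·(-17)] + [10·10 − 4·15]| = 529, so the area is 529/2.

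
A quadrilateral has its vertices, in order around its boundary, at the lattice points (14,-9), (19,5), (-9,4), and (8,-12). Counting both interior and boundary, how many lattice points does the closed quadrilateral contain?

The shoelace formula gives twice the area as |(14·5 − 19·(-9)) + (19·4 − (-9)·5) + ((-9)·(-12) − 8·4) + (8·(-9) − 14·(-12))| = 534, so the area is 267.
The number of boundary lattice points is Σ gcd(|Δx|,|Δy|) = gcd(5,14) + gcd(28,1) + gcd(17,16) + gcd(6,3) = 1+1+1+3 = 6.
Pick's theorem gives I = A − B/2 + 1 = 267 − 6/2 + 1 = 265, so the closed region contains I + B = 265 + 6 = 271 lattice points.

271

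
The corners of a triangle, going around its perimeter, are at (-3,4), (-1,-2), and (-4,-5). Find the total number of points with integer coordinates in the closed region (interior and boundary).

16

By the shoelace formula, twice the signed area is |((-3)·(-2) − (-1)·4) + ((-1)·(-5) − (-4)·(-2)) + ((-4)·4 − (-3)·(-5))| = 24, so the area is 12.
Along each edge there are gcd(|Δx|,|Δy|)+1 lattice points, so counting each shared vertex once the boundary has gcd(2,6) + gcd(3,3) + gcd(1,9) = 2+3+1 = 6.
Pick's theorem gives I = A − B/2 + 1 = 12 − 6/2 + 1 = 10, so the closed region contains I + B = 10 + 6 = 16 lattice points.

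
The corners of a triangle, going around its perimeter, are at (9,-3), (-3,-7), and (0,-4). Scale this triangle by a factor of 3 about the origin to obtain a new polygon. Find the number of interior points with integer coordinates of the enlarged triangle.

97

The shoelace formula gives twice the area as |(9·(-7) − (-3)·(-3)) + ((-3)·(-4) − 0·(-7)) + (0·(-3) − 9·(-4))| = 24, so the area is 12.
Summing gcd(|Δx|,|Δy|) over the edges gives the boundary count: gcd(12,4) + gcd(3,3) + gcd(9,1) = 4+3+1 = 8.
Scaling by 3 multiplies the area by 3² = 9 (so the new area is 108) and multiplies the boundary lattice-point count by 3, giving 24.
By Pick's theorem, the interior count of the dilated polygon is 108 − 24/2 + 1 = 97.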